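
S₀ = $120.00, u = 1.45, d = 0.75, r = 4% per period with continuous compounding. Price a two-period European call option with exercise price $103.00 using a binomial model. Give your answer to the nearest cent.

$36.12

Risk-neutral probability p = (e^0.04 − 0.75)/(1.45 − 0.75) = 0.2908/0.7000 = 0.4154
Terminal stock prices: S_uu = 252.3, S_ud = 130.5, S_dd = 67.5
Terminal payoffs (S − K): max(149.3, 0) = 149.3, max(27.5, 0) = 27.5, max(-35.5, 0) = 0
Node u (S = 174): V_u = e^(−0.04)·[0.4154·149.3000 + 0.5846·27.5000] = 75.0387
Node d (S = 90): V_d = e^(−0.04)·[0.4154·27.5000 + 0.5846·0.0000] = 10.9767
Node 0 (S = 120): V_0 = e^(−0.04)·[0.4154·75.0387 + 0.5846·10.9767] = 36.1169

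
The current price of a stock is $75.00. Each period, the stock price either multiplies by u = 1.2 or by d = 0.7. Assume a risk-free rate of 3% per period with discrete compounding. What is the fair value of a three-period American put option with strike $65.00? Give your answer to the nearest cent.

$6.00

Risk-neutral probability p = (1 + 0.03 − 0.7)/(1.2 − 0.7) = 0.3300/0.5000 = 0.6600
Terminal stock prices: S_uuu = 129.6, S_uud = 75.6, S_udd = 44.1, S_ddd = 25.72
Terminal payoffs (K − S): max(-64.6, 0) = 0, max(-10.6, 0) = 0, max(20.9, 0) = 20.9, max(39.28, 0) = 39.28
Node uu (S = 108): continuation = 1/1.03·[0.6600·0.0000 + 0.3400·0.0000] = 0.0000; exercise value = 0.0000 ≤ continuation, so V_uu = 0.0000
Node ud (S = 63): continuation = 1/1.03·[0.6600·0.0000 + 0.3400·20.9000] = 6.8990; exercise value = 2.0000 ≤ continuation, so V_ud = 6.8990
Node dd (S = 36.75): continuation = 1/1.03·[0.6600·20.9000 + 0.3400·39.2750] = 26.3568; exercise value = 28.2500 > continuation, so V_dd = 28.2500 (exercise)
Node u (S = 90): continuation = 1/1.03·[0.6600·0.0000 + 0.3400·6.8990] = 2.2773; exercise value = 0.0000 ≤ continuation, so V_u = 2.2773
Node d (S = 52.5): continuation = 1/1.03·[0.6600·6.8990 + 0.3400·28.2500] = 13.7460; exercise value = 12.5000 ≤ continuation, so V_d = 13.7460
Node 0 (S = 75): continuation = 1/1.03·[0.6600·2.2773 + 0.3400·13.7460] = 5.9968; exercise value = 0.0000 ≤ continuation, so V_0 = 5.9968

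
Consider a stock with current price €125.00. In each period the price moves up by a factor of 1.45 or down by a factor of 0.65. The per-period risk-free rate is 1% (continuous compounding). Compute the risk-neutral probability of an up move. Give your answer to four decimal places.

Risk-neutral probability p = (e^0.01 − 0.65)/(1.45 − 0.65) = 0.3601/0.8000 = 0.4501

p = 0.4501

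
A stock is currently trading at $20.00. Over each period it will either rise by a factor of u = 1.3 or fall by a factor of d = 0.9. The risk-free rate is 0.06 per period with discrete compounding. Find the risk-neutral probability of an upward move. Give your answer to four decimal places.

Risk-neutral probability p = (1 + 0.06 − 0.9)/(1.3 − 0.9) = 0.1600/0.4000 = 0.4000

p = 0.4000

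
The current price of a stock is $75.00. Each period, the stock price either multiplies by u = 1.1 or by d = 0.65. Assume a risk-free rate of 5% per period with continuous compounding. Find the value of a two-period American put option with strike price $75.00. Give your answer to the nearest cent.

Risk-neutral probability p = (e^0.05 − 0.65)/(1.1 − 0.65) = 0.4013/0.4500 = 0.8917
Terminal stock prices: S_uu = 90.75, S_ud = 53.62, S_dd = 31.69
Terminal payoffs (K − S): max(-15.75, 0) = 0, max(21.38, 0) = 21.38, max(43.31, 0) = 43.31
Node u (S = 82.5): continuation = e^(−0.05)·[0.8917·0.0000 + 0.1083·21.3750] = 2.2017; exercise value = 0.0000 ≤ continuation, so V_u = 2.2017
Node d (S = 48.75): continuation = e^(−0.05)·[0.8917·21.3750 + 0.1083·43.3125] = 22.5922; exercise value = 26.2500 > continuation, so V_d = 26.2500 (exercise)
Node 0 (S = 75): continuation = e^(−0.05)·[0.8917·2.2017 + 0.1083·26.2500] = 4.5715; exercise value = 0.0000 ≤ continuation, so V_0 = 4.5715

$4.57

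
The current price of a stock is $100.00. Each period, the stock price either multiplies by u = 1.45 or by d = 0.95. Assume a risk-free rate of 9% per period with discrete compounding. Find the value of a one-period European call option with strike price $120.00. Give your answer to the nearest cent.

$6.42

Risk-neutral probability p = (1 + 0.09 − 0.95)/(1.45 − 0.95) = 0.1400/0.5000 = 0.2800
Terminal stock prices: S_u = 145, S_d = 95
Terminal payoffs (S − K): max(25, 0) = 25, max(-25, 0) = 0
Node 0 (S = 100): V_0 = 1/1.09·[0.2800·25.0000 + 0.7200·0.0000] = 6.4220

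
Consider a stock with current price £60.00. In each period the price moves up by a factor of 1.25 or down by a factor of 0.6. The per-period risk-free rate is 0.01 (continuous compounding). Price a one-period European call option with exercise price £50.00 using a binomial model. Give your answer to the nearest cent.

£15.61

Risk-neutral probability p = (e^0.01 − 0.6)/(1.25 − 0.6) = 0.4101/0.6500 = 0.6308
Terminal stock prices: S_u = 75, S_d = 36
Terminal payoffs (S − K): max(25, 0) = 25, max(-14, 0) = 0
Node 0 (S = 60): V_0 = e^(−0.01)·[0.6308·25.0000 + 0.3692·0.0000] = 15.6142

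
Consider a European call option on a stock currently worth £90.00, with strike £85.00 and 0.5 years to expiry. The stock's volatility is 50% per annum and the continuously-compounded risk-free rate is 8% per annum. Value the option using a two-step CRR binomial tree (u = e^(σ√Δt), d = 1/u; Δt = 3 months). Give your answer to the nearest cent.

£16.30

CRR parameters: u = e^(σ√Δt) = e^(0.5·√0.25) = 1.2840, d = 1/u = 0.7788
Per-period rate: rΔt = 0.08·0.25 = 0.02, so R = e^0.02 = 1.0202
Risk-neutral probability p = (e^0.02 − 0.7788)/(1.2840 − 0.7788) = 0.2414/0.5052 = 0.4778
Terminal stock prices: S_uu = 148.4, S_ud = 90, S_dd = 54.59
Terminal payoffs (S − K): max(63.38, 0) = 63.38, max(5, 0) = 5, max(-30.41, 0) = 0
Node u (S = 115.6): V_u = e^(−0.02)·[0.4778·63.3849 + 0.5222·5.0000] = 32.2454
Node d (S = 70.09): V_d = e^(−0.02)·[0.4778·5.0000 + 0.5222·0.0000] = 2.3417
Node 0 (S = 90): V_0 = e^(−0.02)·[0.4778·32.2454 + 0.5222·2.3417] = 16.3007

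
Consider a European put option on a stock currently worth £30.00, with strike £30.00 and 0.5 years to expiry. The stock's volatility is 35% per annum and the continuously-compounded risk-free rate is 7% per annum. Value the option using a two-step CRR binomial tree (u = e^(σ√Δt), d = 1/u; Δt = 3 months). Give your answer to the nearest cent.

£2.08

CRR parameters: u = e^(σ√Δt) = e^(0.35·√0.25) = 1.1912, d = 1/u = 0.8395
Per-period rate: rΔt = 0.07·0.25 = 0.0175, so R = e^0.0175 = 1.0177
Risk-neutral probability p = (e^0.0175 − 0.8395)/(1.1912 − 0.8395) = 0.1782/0.3518 = 0.5065
Terminal stock prices: S_uu = 42.57, S_ud = 30, S_dd = 21.14
Terminal payoffs (K − S): max(-12.57, 0) = 0, max(0, 0) = 0, max(8.859, 0) = 8.859
Node u (S = 35.74): V_u = e^(−0.0175)·[0.5065·0.0000 + 0.4935·0.0000] = 0.0000
Node d (S = 25.18): V_d = e^(−0.0175)·[0.5065·0.0000 + 0.4935·8.8594] = 4.2959
Node 0 (S = 30): V_0 = e^(−0.0175)·[0.5065·0.0000 + 0.4935·4.2959] = 2.0830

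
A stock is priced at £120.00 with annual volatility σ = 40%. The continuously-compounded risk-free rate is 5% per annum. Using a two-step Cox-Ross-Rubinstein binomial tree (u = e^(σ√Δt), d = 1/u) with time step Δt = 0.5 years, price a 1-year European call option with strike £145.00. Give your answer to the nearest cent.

£14.16

CRR parameters: u = e^(σ√Δt) = e^(0.4·√0.5) = 1.3269, d = 1/u = 0.7536
Per-period rate: rΔt = 0.05·0.5 = 0.025, so R = e^0.025 = 1.0253
Risk-neutral probability p = (e^0.025 − 0.7536)/(1.3269 − 0.7536) = 0.2717/0.5733 = 0.4739
Terminal stock prices: S_uu = 211.3, S_ud = 120, S_dd = 68.16
Terminal payoffs (S − K): max(66.28, 0) = 66.28, max(-25, 0) = 0, max(-76.84, 0) = 0
Node u (S = 159.2): V_u = e^(−0.025)·[0.4739·66.2785 + 0.5261·0.0000] = 30.6350
Node d (S = 90.44): V_d = e^(−0.025)·[0.4739·0.0000 + 0.5261·0.0000] = 0.0000
Node 0 (S = 120): V_0 = e^(−0.025)·[0.4739·30.6350 + 0.5261·0.0000] = 14.1600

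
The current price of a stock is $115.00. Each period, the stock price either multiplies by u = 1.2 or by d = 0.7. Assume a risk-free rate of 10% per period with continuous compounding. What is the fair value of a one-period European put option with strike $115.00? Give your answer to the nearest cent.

Risk-neutral probability p = (e^0.1 − 0.7)/(1.2 − 0.7) = 0.4052/0.5000 = 0.8103
Terminal stock prices: S_u = 138, S_d = 80.5
Terminal payoffs (K − S): max(-23, 0) = 0, max(34.5, 0) = 34.5
Node 0 (S = 115): V_0 = e^(−0.1)·[0.8103·0.0000 + 0.1897·34.5000] = 5.9205

$5.92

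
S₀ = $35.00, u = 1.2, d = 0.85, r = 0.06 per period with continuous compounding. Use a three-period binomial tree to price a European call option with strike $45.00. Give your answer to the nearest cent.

$2.87

Risk-neutral probability p = (e^0.06 − 0.85)/(1.2 − 0.85) = 0.2118/0.3500 = 0.6052
Terminal stock prices: S_uuu = 60.48, S_uud = 42.84, S_udd = 30.34, S_ddd = 21.49
Terminal payoffs (S − K): max(15.48, 0) = 15.48, max(-2.16, 0) = 0, max(-14.66, 0) = 0, max(-23.51, 0) = 0
Node uu (S = 50.4): V_uu = e^(−0.06)·[0.6052·15.4800 + 0.3948·0.0000] = 8.8236
Node ud (S = 35.7): V_ud = e^(−0.06)·[0.6052·0.0000 + 0.3948·0.0000] = 0.0000
Node dd (S = 25.29): V_dd = e^(−0.06)·[0.6052·0.0000 + 0.3948·0.0000] = 0.0000
Node u (S = 42): V_u = e^(−0.06)·[0.6052·8.8236 + 0.3948·0.0000] = 5.0295
Node d (S = 29.75): V_d = e^(−0.06)·[0.6052·0.0000 + 0.3948·0.0000] = 0.0000
Node 0 (S = 35): V_0 = e^(−0.06)·[0.6052·5.0295 + 0.3948·0.0000] = 2.8668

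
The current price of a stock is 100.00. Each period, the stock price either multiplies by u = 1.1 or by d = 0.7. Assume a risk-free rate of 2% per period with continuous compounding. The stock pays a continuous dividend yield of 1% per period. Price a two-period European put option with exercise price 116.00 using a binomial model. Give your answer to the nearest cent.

Per-period risk-free factor R = e^0.02 = 1.0202; dividend-adjusted growth = e^(0.02−0.01) = 1.0101.
Risk-neutral probability p = (1.0101 − 0.7)/(1.1 − 0.7) = 0.3101/0.4000 = 0.7751
Terminal stock prices: S_uu = 121, S_ud = 77, S_dd = 49
Terminal payoffs (K − S): max(-5, 0) = 0, max(39, 0) = 39, max(67, 0) = 67
Node u (S = 110): V_u = e^(−0.02)·[0.7751·0.0000 + 0.2249·39.0000] = 8.5964
Node d (S = 70): V_d = e^(−0.02)·[0.7751·39.0000 + 0.2249·67.0000] = 44.3996
Node 0 (S = 100): V_0 = e^(−0.02)·[0.7751·8.5964 + 0.2249·44.3996] = 16.3180

16.32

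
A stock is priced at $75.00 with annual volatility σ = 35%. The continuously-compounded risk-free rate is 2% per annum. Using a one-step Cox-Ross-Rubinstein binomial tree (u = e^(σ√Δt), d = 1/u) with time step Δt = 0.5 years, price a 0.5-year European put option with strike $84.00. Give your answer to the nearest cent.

$13.64

CRR parameters: u = e^(σ√Δt) = e^(0.35·√0.5) = 1.2808, d = 1/u = 0.7808
Per-period rate: rΔt = 0.02·0.5 = 0.01, so R = e^0.01 = 1.0101
Risk-neutral probability p = (e^0.01 − 0.7808)/(1.2808 − 0.7808) = 0.2293/0.5000 = 0.4585
Terminal stock prices: S_u = 96.06, S_d = 58.56
Terminal payoffs (K − S): max(-12.06, 0) = 0, max(25.44, 0) = 25.44
Node 0 (S = 75): V_0 = e^(−0.01)·[0.4585·0.0000 + 0.5415·25.4430] = 13.6393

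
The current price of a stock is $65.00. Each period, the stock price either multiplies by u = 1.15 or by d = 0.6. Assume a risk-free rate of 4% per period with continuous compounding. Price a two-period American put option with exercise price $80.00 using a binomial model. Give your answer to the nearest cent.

$15.00

Risk-neutral probability p = (e^0.04 − 0.6)/(1.15 − 0.6) = 0.4408/0.5500 = 0.8015
Terminal stock prices: S_uu = 85.96, S_ud = 44.85, S_dd = 23.4
Terminal payoffs (K − S): max(-5.962, 0) = 0, max(35.15, 0) = 35.15, max(56.6, 0) = 56.6
Node u (S = 74.75): continuation = e^(−0.04)·[0.8015·0.0000 + 0.1985·35.1500] = 6.7046; exercise value = 5.2500 ≤ continuation, so V_u = 6.7046
Node d (S = 39): continuation = e^(−0.04)·[0.8015·35.1500 + 0.1985·56.6000] = 37.8632; exercise value = 41.0000 > continuation, so V_d = 41.0000 (exercise)
Node 0 (S = 65): continuation = e^(−0.04)·[0.8015·6.7046 + 0.1985·41.0000] = 12.9832; exercise value = 15.0000 > continuation, so V_0 = 15.0000 (exercise)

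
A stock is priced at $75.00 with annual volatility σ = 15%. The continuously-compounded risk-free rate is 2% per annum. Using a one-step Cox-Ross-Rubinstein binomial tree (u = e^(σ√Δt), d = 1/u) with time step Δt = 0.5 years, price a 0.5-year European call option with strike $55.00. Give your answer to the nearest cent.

CRR parameters: u = e^(σ√Δt) = e^(0.15·√0.5) = 1.1119, d = 1/u = 0.8994
Per-period rate: rΔt = 0.02·0.5 = 0.01, so R = e^0.01 = 1.0101
Risk-neutral probability p = (e^0.01 − 0.8994)/(1.1119 − 0.8994) = 0.1107/0.2125 = 0.5208
Terminal stock prices: S_u = 83.39, S_d = 67.45
Terminal payoffs (S − K): max(28.39, 0) = 28.39, max(12.45, 0) = 12.45
Node 0 (S = 75): V_0 = e^(−0.01)·[0.5208·28.3921 + 0.4792·12.4524] = 20.5473

$20.55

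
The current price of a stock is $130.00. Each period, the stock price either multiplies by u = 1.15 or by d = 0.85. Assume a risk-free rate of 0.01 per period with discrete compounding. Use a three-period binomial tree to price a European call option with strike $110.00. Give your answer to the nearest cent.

Risk-neutral probability p = (1 + 0.01 − 0.85)/(1.15 − 0.85) = 0.1600/0.3000 = 0.5333
Terminal stock prices: S_uuu = 197.7, S_uud = 146.1, S_udd = 108, S_ddd = 79.84
Terminal payoffs (S − K): max(87.71, 0) = 87.71, max(36.14, 0) = 36.14, max(-1.986, 0) = 0, max(-30.16, 0) = 0
Node uu (S = 171.9): V_uu = 1/1.01·[0.5333·87.7137 + 0.4667·36.1362] = 63.0141
Node ud (S = 127.1): V_ud = 1/1.01·[0.5333·36.1362 + 0.4667·0.0000] = 19.0818
Node dd (S = 93.92): V_dd = 1/1.01·[0.5333·0.0000 + 0.4667·0.0000] = 0.0000
Node u (S = 149.5): V_u = 1/1.01·[0.5333·63.0141 + 0.4667·19.0818] = 42.0915
Node d (S = 110.5): V_d = 1/1.01·[0.5333·19.0818 + 0.4667·0.0000] = 10.0762
Node 0 (S = 130): V_0 = 1/1.01·[0.5333·42.0915 + 0.4667·10.0762] = 26.8822

$26.88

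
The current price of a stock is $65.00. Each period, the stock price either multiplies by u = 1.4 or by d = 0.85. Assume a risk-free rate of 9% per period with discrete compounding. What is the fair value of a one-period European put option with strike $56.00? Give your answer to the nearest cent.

Risk-neutral probability p = (1 + 0.09 − 0.85)/(1.4 − 0.85) = 0.2400/0.5500 = 0.4364
Terminal stock prices: S_u = 91, S_d = 55.25
Terminal payoffs (K − S): max(-35, 0) = 0, max(0.75, 0) = 0.75
Node 0 (S = 65): V_0 = 1/1.09·[0.4364·0.0000 + 0.5636·0.7500] = 0.3878

$0.39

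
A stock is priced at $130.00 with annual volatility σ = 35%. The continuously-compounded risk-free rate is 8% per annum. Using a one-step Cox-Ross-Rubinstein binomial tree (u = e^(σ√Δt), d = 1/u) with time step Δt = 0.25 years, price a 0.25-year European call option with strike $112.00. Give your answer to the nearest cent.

$21.59

CRR parameters: u = e^(σ√Δt) = e^(0.35·√0.25) = 1.1912, d = 1/u = 0.8395
Per-period rate: rΔt = 0.08·0.25 = 0.02, so R = e^0.02 = 1.0202
Risk-neutral probability p = (e^0.02 − 0.8395)/(1.1912 − 0.8395) = 0.1807/0.3518 = 0.5138
Terminal stock prices: S_u = 154.9, S_d = 109.1
Terminal payoffs (S − K): max(42.86, 0) = 42.86, max(-2.871, 0) = 0
Node 0 (S = 130): V_0 = e^(−0.02)·[0.5138·42.8620 + 0.4862·0.0000] = 21.5858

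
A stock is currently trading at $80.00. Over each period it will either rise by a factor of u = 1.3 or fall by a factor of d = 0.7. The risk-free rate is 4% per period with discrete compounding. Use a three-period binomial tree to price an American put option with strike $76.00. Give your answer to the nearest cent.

Risk-neutral probability p = (1 + 0.04 − 0.7)/(1.3 − 0.7) = 0.3400/0.6000 = 0.5667
Terminal stock prices: S_uuu = 175.8, S_uud = 94.64, S_udd = 50.96, S_ddd = 27.44
Terminal payoffs (K − S): max(-99.76, 0) = 0, max(-18.64, 0) = 0, max(25.04, 0) = 25.04, max(48.56, 0) = 48.56
Node uu (S = 135.2): continuation = 1/1.04·[0.5667·0.0000 + 0.4333·0.0000] = 0.0000; exercise value = 0.0000 ≤ continuation, so V_uu = 0.0000
Node ud (S = 72.8): continuation = 1/1.04·[0.5667·0.0000 + 0.4333·25.0400] = 10.4333; exercise value = 3.2000 ≤ continuation, so V_ud = 10.4333
Node dd (S = 39.2): continuation = 1/1.04·[0.5667·25.0400 + 0.4333·48.5600] = 33.8769; exercise value = 36.8000 > continuation, so V_dd = 36.8000 (exercise)
Node u (S = 104): continuation = 1/1.04·[0.5667·0.0000 + 0.4333·10.4333] = 4.3472; exercise value = 0.0000 ≤ continuation, so V_u = 4.3472
Node d (S = 56): continuation = 1/1.04·[0.5667·10.4333 + 0.4333·36.8000] = 21.0182; exercise value = 20.0000 ≤ continuation, so V_d = 21.0182
Node 0 (S = 80): continuation = 1/1.04·[0.5667·4.3472 + 0.4333·21.0182] = 11.1262; exercise value = 0.0000 ≤ continuation, so V_0 = 11.1262

$11.13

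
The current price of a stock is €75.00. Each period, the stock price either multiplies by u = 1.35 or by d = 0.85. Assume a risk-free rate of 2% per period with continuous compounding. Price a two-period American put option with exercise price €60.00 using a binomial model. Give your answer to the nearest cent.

Risk-neutral probability p = (e^0.02 − 0.85)/(1.35 − 0.85) = 0.1702/0.5000 = 0.3404
Terminal stock prices: S_uu = 136.7, S_ud = 86.06, S_dd = 54.19
Terminal payoffs (K − S): max(-76.69, 0) = 0, max(-26.06, 0) = 0, max(5.813, 0) = 5.813
Node u (S = 101.2): continuation = e^(−0.02)·[0.3404·0.0000 + 0.6596·0.0000] = 0.0000; exercise value = 0.0000 ≤ continuation, so V_u = 0.0000
Node d (S = 63.75): continuation = e^(−0.02)·[0.3404·0.0000 + 0.6596·5.8125] = 3.7580; exercise value = 0.0000 ≤ continuation, so V_d = 3.7580
Node 0 (S = 75): continuation = e^(−0.02)·[0.3404·0.0000 + 0.6596·3.7580] = 2.4297; exercise value = 0.0000 ≤ continuation, so V_0 = 2.4297

€2.43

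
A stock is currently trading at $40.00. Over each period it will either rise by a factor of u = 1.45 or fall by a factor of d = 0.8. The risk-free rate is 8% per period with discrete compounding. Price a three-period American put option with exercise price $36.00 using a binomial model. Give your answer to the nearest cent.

$2.89

Risk-neutral probability p = (1 + 0.08 − 0.8)/(1.45 − 0.8) = 0.2800/0.6500 = 0.4308
Terminal stock prices: S_uuu = 121.9, S_uud = 67.28, S_udd = 37.12, S_ddd = 20.48
Terminal payoffs (K − S): max(-85.94, 0) = 0, max(-31.28, 0) = 0, max(-1.12, 0) = 0, max(15.52, 0) = 15.52
Node uu (S = 84.1): continuation = 1/1.08·[0.4308·0.0000 + 0.5692·0.0000] = 0.0000; exercise value = 0.0000 ≤ continuation, so V_uu = 0.0000
Node ud (S = 46.4): continuation = 1/1.08·[0.4308·0.0000 + 0.5692·0.0000] = 0.0000; exercise value = 0.0000 ≤ continuation, so V_ud = 0.0000
Node dd (S = 25.6): continuation = 1/1.08·[0.4308·0.0000 + 0.5692·15.5200] = 8.1801; exercise value = 10.4000 > continuation, so V_dd = 10.4000 (exercise)
Node u (S = 58): continuation = 1/1.08·[0.4308·0.0000 + 0.5692·0.0000] = 0.0000; exercise value = 0.0000 ≤ continuation, so V_u = 0.0000
Node d (S = 32): continuation = 1/1.08·[0.4308·0.0000 + 0.5692·10.4000] = 5.4815; exercise value = 4.0000 ≤ continuation, so V_d = 5.4815
Node 0 (S = 40): continuation = 1/1.08·[0.4308·0.0000 + 0.5692·5.4815] = 2.8891; exercise value = 0.0000 ≤ continuation, so V_0 = 2.8891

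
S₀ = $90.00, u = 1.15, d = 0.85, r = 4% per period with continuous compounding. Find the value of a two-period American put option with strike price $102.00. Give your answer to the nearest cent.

$12.00

Risk-neutral probability p = (e^0.04 − 0.85)/(1.15 − 0.85) = 0.1908/0.3000 = 0.6360
Terminal stock prices: S_uu = 119, S_ud = 87.97, S_dd = 65.02
Terminal payoffs (K − S): max(-17.02, 0) = 0, max(14.03, 0) = 14.03, max(36.98, 0) = 36.98
Node u (S = 103.5): continuation = e^(−0.04)·[0.6360·0.0000 + 0.3640·14.0250] = 4.9044; exercise value = 0.0000 ≤ continuation, so V_u = 4.9044
Node d (S = 76.5): continuation = e^(−0.04)·[0.6360·14.0250 + 0.3640·36.9750] = 21.5005; exercise value = 25.5000 > continuation, so V_d = 25.5000 (exercise)
Node 0 (S = 90): continuation = e^(−0.04)·[0.6360·4.9044 + 0.3640·25.5000] = 11.9143; exercise value = 12.0000 > continuation, so V_0 = 12.0000 (exercise)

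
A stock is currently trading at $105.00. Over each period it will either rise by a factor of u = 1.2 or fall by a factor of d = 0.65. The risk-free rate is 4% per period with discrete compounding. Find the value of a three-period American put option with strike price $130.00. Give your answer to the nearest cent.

Risk-neutral probability p = (1 + 0.04 − 0.65)/(1.2 − 0.65) = 0.3900/0.5500 = 0.7091
Terminal stock prices: S_uuu = 181.4, S_uud = 98.28, S_udd = 53.24, S_ddd = 28.84
Terminal payoffs (K − S): max(-51.44, 0) = 0, max(31.72, 0) = 31.72, max(76.76, 0) = 76.76, max(101.2, 0) = 101.2
Node uu (S = 151.2): continuation = 1/1.04·[0.7091·0.0000 + 0.2909·31.7200] = 8.8727; exercise value = 0.0000 ≤ continuation, so V_uu = 8.8727
Node ud (S = 81.9): continuation = 1/1.04·[0.7091·31.7200 + 0.2909·76.7650] = 43.1000; exercise value = 48.1000 > continuation, so V_ud = 48.1000 (exercise)
Node dd (S = 44.36): continuation = 1/1.04·[0.7091·76.7650 + 0.2909·101.1644] = 80.6375; exercise value = 85.6375 > continuation, so V_dd = 85.6375 (exercise)
Node u (S = 126): continuation = 1/1.04·[0.7091·8.8727 + 0.2909·48.1000] = 19.5041; exercise value = 4.0000 ≤ continuation, so V_u = 19.5041
Node d (S = 68.25): continuation = 1/1.04·[0.7091·48.1000 + 0.2909·85.6375] = 56.7500; exercise value = 61.7500 > continuation, so V_d = 61.7500 (exercise)
Node 0 (S = 105): continuation = 1/1.04·[0.7091·19.5041 + 0.2909·61.7500] = 30.5710; exercise value = 25.0000 ≤ continuation, so V_0 = 30.5710

$30.57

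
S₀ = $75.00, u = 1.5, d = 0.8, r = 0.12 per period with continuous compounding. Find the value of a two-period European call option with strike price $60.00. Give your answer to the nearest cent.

$30.48

Risk-neutral probability p = (e^0.12 − 0.8)/(1.5 − 0.8) = 0.3275/0.7000 = 0.4679
Terminal stock prices: S_uu = 168.8, S_ud = 90, S_dd = 48
Terminal payoffs (S − K): max(108.8, 0) = 108.8, max(30, 0) = 30, max(-12, 0) = 0
Node u (S = 112.5): V_u = e^(−0.12)·[0.4679·108.7500 + 0.5321·30.0000] = 59.2848
Node d (S = 60): V_d = e^(−0.12)·[0.4679·30.0000 + 0.5321·0.0000] = 12.4484
Node 0 (S = 75): V_0 = e^(−0.12)·[0.4679·59.2848 + 0.5321·12.4484] = 30.4754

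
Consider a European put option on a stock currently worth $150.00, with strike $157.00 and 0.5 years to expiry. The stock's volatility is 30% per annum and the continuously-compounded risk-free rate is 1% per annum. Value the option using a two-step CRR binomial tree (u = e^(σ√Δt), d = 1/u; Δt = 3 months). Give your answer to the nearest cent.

$16.25

CRR parameters: u = e^(σ√Δt) = e^(0.3·√0.25) = 1.1618, d = 1/u = 0.8607
Per-period rate: rΔt = 0.01·0.25 = 0.0025, so R = e^0.0025 = 1.0025
Risk-neutral probability p = (e^0.0025 − 0.8607)/(1.1618 − 0.8607) = 0.1418/0.3011 = 0.4709
Terminal stock prices: S_uu = 202.5, S_ud = 150, S_dd = 111.1
Terminal payoffs (K − S): max(-45.48, 0) = 0, max(7, 0) = 7, max(45.88, 0) = 45.88
Node u (S = 174.3): V_u = e^(−0.0025)·[0.4709·0.0000 + 0.5291·7.0000] = 3.6946
Node d (S = 129.1): V_d = e^(−0.0025)·[0.4709·7.0000 + 0.5291·45.8773] = 27.5018
Node 0 (S = 150): V_0 = e^(−0.0025)·[0.4709·3.6946 + 0.5291·27.5018] = 16.2507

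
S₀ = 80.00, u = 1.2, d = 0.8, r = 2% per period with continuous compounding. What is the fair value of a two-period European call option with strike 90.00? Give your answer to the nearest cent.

Risk-neutral probability p = (e^0.02 − 0.8)/(1.2 − 0.8) = 0.2202/0.4000 = 0.5505
Terminal stock prices: S_uu = 115.2, S_ud = 76.8, S_dd = 51.2
Terminal payoffs (S − K): max(25.2, 0) = 25.2, max(-13.2, 0) = 0, max(-38.8, 0) = 0
Node u (S = 96): V_u = e^(−0.02)·[0.5505·25.2000 + 0.4495·0.0000] = 13.5980
Node d (S = 64): V_d = e^(−0.02)·[0.5505·0.0000 + 0.4495·0.0000] = 0.0000
Node 0 (S = 80): V_0 = e^(−0.02)·[0.5505·13.5980 + 0.4495·0.0000] = 7.3375

7.34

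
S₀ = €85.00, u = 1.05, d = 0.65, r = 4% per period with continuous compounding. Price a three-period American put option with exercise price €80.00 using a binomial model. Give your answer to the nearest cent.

Risk-neutral probability p = (e^0.04 − 0.65)/(1.05 − 0.65) = 0.3908/0.4000 = 0.9770
Terminal stock prices: S_uuu = 98.4, S_uud = 60.91, S_udd = 37.71, S_ddd = 23.34
Terminal payoffs (K − S): max(-18.4, 0) = 0, max(19.09, 0) = 19.09, max(42.29, 0) = 42.29, max(56.66, 0) = 56.66
Node uu (S = 93.71): continuation = e^(−0.04)·[0.9770·0.0000 + 0.0230·19.0869] = 0.4213; exercise value = 0.0000 ≤ continuation, so V_uu = 0.4213
Node ud (S = 58.01): continuation = e^(−0.04)·[0.9770·19.0869 + 0.0230·42.2919] = 18.8507; exercise value = 21.9875 > continuation, so V_ud = 21.9875 (exercise)
Node dd (S = 35.91): continuation = e^(−0.04)·[0.9770·42.2919 + 0.0230·56.6569] = 40.9507; exercise value = 44.0875 > continuation, so V_dd = 44.0875 (exercise)
Node u (S = 89.25): continuation = e^(−0.04)·[0.9770·0.4213 + 0.0230·21.9875] = 0.8808; exercise value = 0.0000 ≤ continuation, so V_u = 0.8808
Node d (S = 55.25): continuation = e^(−0.04)·[0.9770·21.9875 + 0.0230·44.0875] = 21.6132; exercise value = 24.7500 > continuation, so V_d = 24.7500 (exercise)
Node 0 (S = 85): continuation = e^(−0.04)·[0.9770·0.8808 + 0.0230·24.7500] = 1.3731; exercise value = 0.0000 ≤ continuation, so V_0 = 1.3731

€1.37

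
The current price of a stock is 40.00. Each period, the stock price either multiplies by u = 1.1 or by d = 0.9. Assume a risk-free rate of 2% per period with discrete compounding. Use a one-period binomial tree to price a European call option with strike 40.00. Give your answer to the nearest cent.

2.35

Risk-neutral probability p = (1 + 0.02 − 0.9)/(1.1 − 0.9) = 0.1200/0.2000 = 0.6000
Terminal stock prices: S_u = 44, S_d = 36
Terminal payoffs (S − K): max(4, 0) = 4, max(-4, 0) = 0
Node 0 (S = 40): V_0 = 1/1.02·[0.6000·4.0000 + 0.4000·0.0000] = 2.3529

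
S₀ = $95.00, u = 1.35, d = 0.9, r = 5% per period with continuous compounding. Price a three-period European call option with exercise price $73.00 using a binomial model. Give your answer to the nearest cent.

Risk-neutral probability p = (e^0.05 − 0.9)/(1.35 − 0.9) = 0.1513/0.4500 = 0.3362
Terminal stock prices: S_uuu = 233.7, S_uud = 155.8, S_udd = 103.9, S_ddd = 69.26
Terminal payoffs (S − K): max(160.7, 0) = 160.7, max(82.82, 0) = 82.82, max(30.88, 0) = 30.88, max(-3.745, 0) = 0
Node uu (S = 173.1): V_uu = e^(−0.05)·[0.3362·160.7356 + 0.6638·82.8238] = 103.6978
Node ud (S = 115.4): V_ud = e^(−0.05)·[0.3362·82.8238 + 0.6638·30.8825] = 45.9853
Node dd (S = 76.95): V_dd = e^(−0.05)·[0.3362·30.8825 + 0.6638·0.0000] = 9.8751
Node u (S = 128.2): V_u = e^(−0.05)·[0.3362·103.6978 + 0.6638·45.9853] = 62.1969
Node d (S = 85.5): V_d = e^(−0.05)·[0.3362·45.9853 + 0.6638·9.8751] = 20.9402
Node 0 (S = 95): V_0 = e^(−0.05)·[0.3362·62.1969 + 0.6638·20.9402] = 33.1113

$33.11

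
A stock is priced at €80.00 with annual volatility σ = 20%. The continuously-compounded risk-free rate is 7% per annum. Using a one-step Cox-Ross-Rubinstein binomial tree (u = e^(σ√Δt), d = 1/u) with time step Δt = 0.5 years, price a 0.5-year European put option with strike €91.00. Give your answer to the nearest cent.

€8.53

CRR parameters: u = e^(σ√Δt) = e^(0.2·√0.5) = 1.1519, d = 1/u = 0.8681
Per-period rate: rΔt = 0.07·0.5 = 0.035, so R = e^0.035 = 1.0356
Risk-neutral probability p = (e^0.035 − 0.8681)/(1.1519 − 0.8681) = 0.1675/0.2838 = 0.5902
Terminal stock prices: S_u = 92.15, S_d = 69.45
Terminal payoffs (K − S): max(-1.153, 0) = 0, max(21.55, 0) = 21.55
Node 0 (S = 80): V_0 = e^(−0.035)·[0.5902·0.0000 + 0.4098·21.5501] = 8.5271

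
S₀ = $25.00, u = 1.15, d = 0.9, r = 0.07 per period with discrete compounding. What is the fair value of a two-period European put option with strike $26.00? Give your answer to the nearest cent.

Risk-neutral probability p = (1 + 0.07 − 0.9)/(1.15 − 0.9) = 0.1700/0.2500 = 0.6800
Terminal stock prices: S_uu = 33.06, S_ud = 25.87, S_dd = 20.25
Terminal payoffs (K − S): max(-7.062, 0) = 0, max(0.125, 0) = 0.125, max(5.75, 0) = 5.75
Node u (S = 28.75): V_u = 1/1.07·[0.6800·0.0000 + 0.3200·0.1250] = 0.0374
Node d (S = 22.5): V_d = 1/1.07·[0.6800·0.1250 + 0.3200·5.7500] = 1.7991
Node 0 (S = 25): V_0 = 1/1.07·[0.6800·0.0374 + 0.3200·1.7991] = 0.5618

$0.56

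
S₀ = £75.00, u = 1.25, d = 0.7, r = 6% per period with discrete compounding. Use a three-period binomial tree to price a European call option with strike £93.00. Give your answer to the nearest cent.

Risk-neutral probability p = (1 + 0.06 − 0.7)/(1.25 − 0.7) = 0.3600/0.5500 = 0.6545
Terminal stock prices: S_uuu = 146.5, S_uud = 82.03, S_udd = 45.94, S_ddd = 25.72
Terminal payoffs (S − K): max(53.48, 0) = 53.48, max(-10.97, 0) = 0, max(-47.06, 0) = 0, max(-67.28, 0) = 0
Node uu (S = 117.2): V_uu = 1/1.06·[0.6545·53.4844 + 0.3455·0.0000] = 33.0264
Node ud (S = 65.62): V_ud = 1/1.06·[0.6545·0.0000 + 0.3455·0.0000] = 0.0000
Node dd (S = 36.75): V_dd = 1/1.06·[0.6545·0.0000 + 0.3455·0.0000] = 0.0000
Node u (S = 93.75): V_u = 1/1.06·[0.6545·33.0264 + 0.3455·0.0000] = 20.3936
Node d (S = 52.5): V_d = 1/1.06·[0.6545·0.0000 + 0.3455·0.0000] = 0.0000
Node 0 (S = 75): V_0 = 1/1.06·[0.6545·20.3936 + 0.3455·0.0000] = 12.5930

£12.59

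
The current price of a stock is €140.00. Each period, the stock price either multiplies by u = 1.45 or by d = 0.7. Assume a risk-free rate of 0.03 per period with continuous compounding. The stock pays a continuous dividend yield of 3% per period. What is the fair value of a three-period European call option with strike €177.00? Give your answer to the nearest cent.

€22.26

Per-period risk-free factor R = e^0.03 = 1.0305; dividend-adjusted growth = e^(0.03−0.03) = 1.0000.
Risk-neutral probability p = (1.0000 − 0.7)/(1.45 − 0.7) = 0.3000/0.7500 = 0.4000
Terminal stock prices: S_uuu = 426.8, S_uud = 206, S_udd = 99.47, S_ddd = 48.02
Terminal payoffs (S − K): max(249.8, 0) = 249.8, max(29.05, 0) = 29.05, max(-77.53, 0) = 0, max(-129, 0) = 0
Node uu (S = 294.4): V_uu = e^(−0.03)·[0.4000·249.8075 + 0.6000·29.0450] = 113.8818
Node ud (S = 142.1): V_ud = e^(−0.03)·[0.4000·29.0450 + 0.6000·0.0000] = 11.2746
Node dd (S = 68.6): V_dd = e^(−0.03)·[0.4000·0.0000 + 0.6000·0.0000] = 0.0000
Node u (S = 203): V_u = e^(−0.03)·[0.4000·113.8818 + 0.6000·11.2746] = 50.7713
Node d (S = 98): V_d = e^(−0.03)·[0.4000·11.2746 + 0.6000·0.0000] = 4.3766
Node 0 (S = 140): V_0 = e^(−0.03)·[0.4000·50.7713 + 0.6000·4.3766] = 22.2566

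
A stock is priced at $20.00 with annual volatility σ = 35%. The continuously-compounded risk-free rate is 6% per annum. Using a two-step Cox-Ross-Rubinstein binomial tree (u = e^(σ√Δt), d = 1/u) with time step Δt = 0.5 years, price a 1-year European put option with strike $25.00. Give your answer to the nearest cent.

CRR parameters: u = e^(σ√Δt) = e^(0.35·√0.5) = 1.2808, d = 1/u = 0.7808
Per-period rate: rΔt = 0.06·0.5 = 0.03, so R = e^0.03 = 1.0305
Risk-neutral probability p = (e^0.03 − 0.7808)/(1.2808 − 0.7808) = 0.2497/0.5000 = 0.4993
Terminal stock prices: S_uu = 32.81, S_ud = 20, S_dd = 12.19
Terminal payoffs (K − S): max(-7.809, 0) = 0, max(5, 0) = 5, max(12.81, 0) = 12.81
Node u (S = 25.62): V_u = e^(−0.03)·[0.4993·0.0000 + 0.5007·5.0000] = 2.4293
Node d (S = 15.62): V_d = e^(−0.03)·[0.4993·5.0000 + 0.5007·12.8083] = 8.6459
Node 0 (S = 20): V_0 = e^(−0.03)·[0.4993·2.4293 + 0.5007·8.6459] = 5.3779

$5.38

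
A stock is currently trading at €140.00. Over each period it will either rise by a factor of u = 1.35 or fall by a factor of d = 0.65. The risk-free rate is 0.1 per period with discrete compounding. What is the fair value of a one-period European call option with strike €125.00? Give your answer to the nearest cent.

Risk-neutral probability p = (1 + 0.1 − 0.65)/(1.35 − 0.65) = 0.4500/0.7000 = 0.6429
Terminal stock prices: S_u = 189, S_d = 91
Terminal payoffs (S − K): max(64, 0) = 64, max(-34, 0) = 0
Node 0 (S = 140): V_0 = 1/1.1·[0.6429·64.0000 + 0.3571·0.0000] = 37.4026

€37.40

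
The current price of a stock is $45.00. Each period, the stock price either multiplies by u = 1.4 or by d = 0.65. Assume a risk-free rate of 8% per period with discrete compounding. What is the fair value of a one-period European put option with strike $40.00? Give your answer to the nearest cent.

Risk-neutral probability p = (1 + 0.08 − 0.65)/(1.4 − 0.65) = 0.4300/0.7500 = 0.5733
Terminal stock prices: S_u = 63, S_d = 29.25
Terminal payoffs (K − S): max(-23, 0) = 0, max(10.75, 0) = 10.75
Node 0 (S = 45): V_0 = 1/1.08·[0.5733·0.0000 + 0.4267·10.7500] = 4.2469

$4.25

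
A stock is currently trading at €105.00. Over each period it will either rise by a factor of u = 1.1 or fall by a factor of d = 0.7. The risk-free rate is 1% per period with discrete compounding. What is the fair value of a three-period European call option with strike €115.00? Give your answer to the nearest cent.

€11.18

Risk-neutral probability p = (1 + 0.01 − 0.7)/(1.1 − 0.7) = 0.3100/0.4000 = 0.7750
Terminal stock prices: S_uuu = 139.8, S_uud = 88.94, S_udd = 56.59, S_ddd = 36.01
Terminal payoffs (S − K): max(24.76, 0) = 24.76, max(-26.06, 0) = 0, max(-58.41, 0) = 0, max(-78.99, 0) = 0
Node uu (S = 127.1): V_uu = 1/1.01·[0.7750·24.7550 + 0.2250·0.0000] = 18.9952
Node ud (S = 80.85): V_ud = 1/1.01·[0.7750·0.0000 + 0.2250·0.0000] = 0.0000
Node dd (S = 51.45): V_dd = 1/1.01·[0.7750·0.0000 + 0.2250·0.0000] = 0.0000
Node u (S = 115.5): V_u = 1/1.01·[0.7750·18.9952 + 0.2250·0.0000] = 14.5755
Node d (S = 73.5): V_d = 1/1.01·[0.7750·0.0000 + 0.2250·0.0000] = 0.0000
Node 0 (S = 105): V_0 = 1/1.01·[0.7750·14.5755 + 0.2250·0.0000] = 11.1842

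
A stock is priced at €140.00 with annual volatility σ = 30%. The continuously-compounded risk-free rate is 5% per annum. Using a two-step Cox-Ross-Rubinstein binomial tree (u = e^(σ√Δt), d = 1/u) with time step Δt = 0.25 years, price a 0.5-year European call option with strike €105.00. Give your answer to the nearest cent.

CRR parameters: u = e^(σ√Δt) = e^(0.3·√0.25) = 1.1618, d = 1/u = 0.8607
Per-period rate: rΔt = 0.05·0.25 = 0.0125, so R = e^0.0125 = 1.0126
Risk-neutral probability p = (e^0.0125 − 0.8607)/(1.1618 − 0.8607) = 0.1519/0.3011 = 0.5043
Terminal stock prices: S_uu = 189, S_ud = 140, S_dd = 103.7
Terminal payoffs (S − K): max(83.98, 0) = 83.98, max(35, 0) = 35, max(-1.285, 0) = 0
Node u (S = 162.7): V_u = e^(−0.0125)·[0.5043·83.9802 + 0.4957·35.0000] = 58.9611
Node d (S = 120.5): V_d = e^(−0.0125)·[0.5043·35.0000 + 0.4957·0.0000] = 17.4327
Node 0 (S = 140): V_0 = e^(−0.0125)·[0.5043·58.9611 + 0.4957·17.4327] = 37.9005

€37.90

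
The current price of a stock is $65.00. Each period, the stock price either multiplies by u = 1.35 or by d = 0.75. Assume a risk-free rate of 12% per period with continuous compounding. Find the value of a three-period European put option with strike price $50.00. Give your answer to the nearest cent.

$0.92

Risk-neutral probability p = (e^0.12 − 0.75)/(1.35 − 0.75) = 0.3775/0.6000 = 0.6292
Terminal stock prices: S_uuu = 159.9, S_uud = 88.85, S_udd = 49.36, S_ddd = 27.42
Terminal payoffs (K − S): max(-109.9, 0) = 0, max(-38.85, 0) = 0, max(0.6406, 0) = 0.6406, max(22.58, 0) = 22.58
Node uu (S = 118.5): V_uu = e^(−0.12)·[0.6292·0.0000 + 0.3708·0.0000] = 0.0000
Node ud (S = 65.81): V_ud = e^(−0.12)·[0.6292·0.0000 + 0.3708·0.6406] = 0.2107
Node dd (S = 36.56): V_dd = e^(−0.12)·[0.6292·0.6406 + 0.3708·22.5781] = 7.7835
Node u (S = 87.75): V_u = e^(−0.12)·[0.6292·0.0000 + 0.3708·0.2107] = 0.0693
Node d (S = 48.75): V_d = e^(−0.12)·[0.6292·0.2107 + 0.3708·7.7835] = 2.6776
Node 0 (S = 65): V_0 = e^(−0.12)·[0.6292·0.0693 + 0.3708·2.6776] = 0.9193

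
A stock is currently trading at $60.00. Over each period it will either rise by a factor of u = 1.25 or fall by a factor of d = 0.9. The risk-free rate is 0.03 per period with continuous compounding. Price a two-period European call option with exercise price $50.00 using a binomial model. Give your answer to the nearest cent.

Risk-neutral probability p = (e^0.03 − 0.9)/(1.25 − 0.9) = 0.1305/0.3500 = 0.3727
Terminal stock prices: S_uu = 93.75, S_ud = 67.5, S_dd = 48.6
Terminal payoffs (S − K): max(43.75, 0) = 43.75, max(17.5, 0) = 17.5, max(-1.4, 0) = 0
Node u (S = 75): V_u = e^(−0.03)·[0.3727·43.7500 + 0.6273·17.5000] = 26.4777
Node d (S = 54): V_d = e^(−0.03)·[0.3727·17.5000 + 0.6273·0.0000] = 6.3300
Node 0 (S = 60): V_0 = e^(−0.03)·[0.3727·26.4777 + 0.6273·6.3300] = 13.4306

$13.43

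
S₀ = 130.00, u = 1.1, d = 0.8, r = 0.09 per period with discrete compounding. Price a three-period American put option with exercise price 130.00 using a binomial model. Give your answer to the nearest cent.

Risk-neutral probability p = (1 + 0.09 − 0.8)/(1.1 − 0.8) = 0.2900/0.3000 = 0.9667
Terminal stock prices: S_uuu = 173, S_uud = 125.8, S_udd = 91.52, S_ddd = 66.56
Terminal payoffs (K − S): max(-43.03, 0) = 0, max(4.16, 0) = 4.16, max(38.48, 0) = 38.48, max(63.44, 0) = 63.44
Node uu (S = 157.3): continuation = 1/1.09·[0.9667·0.0000 + 0.0333·4.1600] = 0.1272; exercise value = 0.0000 ≤ continuation, so V_uu = 0.1272
Node ud (S = 114.4): continuation = 1/1.09·[0.9667·4.1600 + 0.0333·38.4800] = 4.8661; exercise value = 15.6000 > continuation, so V_ud = 15.6000 (exercise)
Node dd (S = 83.2): continuation = 1/1.09·[0.9667·38.4800 + 0.0333·63.4400] = 36.0661; exercise value = 46.8000 > continuation, so V_dd = 46.8000 (exercise)
Node u (S = 143): continuation = 1/1.09·[0.9667·0.1272 + 0.0333·15.6000] = 0.5899; exercise value = 0.0000 ≤ continuation, so V_u = 0.5899
Node d (S = 104): continuation = 1/1.09·[0.9667·15.6000 + 0.0333·46.8000] = 15.2661; exercise value = 26.0000 > continuation, so V_d = 26.0000 (exercise)
Node 0 (S = 130): continuation = 1/1.09·[0.9667·0.5899 + 0.0333·26.0000] = 1.3182; exercise value = 0.0000 ≤ continuation, so V_0 = 1.3182

1.32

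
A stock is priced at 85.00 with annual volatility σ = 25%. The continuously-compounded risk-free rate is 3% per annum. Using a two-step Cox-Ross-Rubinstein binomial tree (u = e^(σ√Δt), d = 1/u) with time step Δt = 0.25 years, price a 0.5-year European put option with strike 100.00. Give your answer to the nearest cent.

15.75

CRR parameters: u = e^(σ√Δt) = e^(0.25·√0.25) = 1.1331, d = 1/u = 0.8825
Per-period rate: rΔt = 0.03·0.25 = 0.0075, so R = e^0.0075 = 1.0075
Risk-neutral probability p = (e^0.0075 − 0.8825)/(1.1331 − 0.8825) = 0.1250/0.2507 = 0.4988
Terminal stock prices: S_uu = 109.1, S_ud = 85, S_dd = 66.2
Terminal payoffs (K − S): max(-9.142, 0) = 0, max(15, 0) = 15, max(33.8, 0) = 33.8
Node u (S = 96.32): V_u = e^(−0.0075)·[0.4988·0.0000 + 0.5012·15.0000] = 7.4615
Node d (S = 75.01): V_d = e^(−0.0075)·[0.4988·15.0000 + 0.5012·33.8019] = 24.2406
Node 0 (S = 85): V_0 = e^(−0.0075)·[0.4988·7.4615 + 0.5012·24.2406] = 15.7521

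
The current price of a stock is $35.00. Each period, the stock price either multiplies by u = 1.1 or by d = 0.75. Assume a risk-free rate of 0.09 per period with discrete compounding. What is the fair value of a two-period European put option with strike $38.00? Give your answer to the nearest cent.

$0.44

Risk-neutral probability p = (1 + 0.09 − 0.75)/(1.1 − 0.75) = 0.3400/0.3500 = 0.9714
Terminal stock prices: S_uu = 42.35, S_ud = 28.88, S_dd = 19.69
Terminal payoffs (K − S): max(-4.35, 0) = 0, max(9.125, 0) = 9.125, max(18.31, 0) = 18.31
Node u (S = 38.5): V_u = 1/1.09·[0.9714·0.0000 + 0.0286·9.1250] = 0.2392
Node d (S = 26.25): V_d = 1/1.09·[0.9714·9.1250 + 0.0286·18.3125] = 8.6124
Node 0 (S = 35): V_0 = 1/1.09·[0.9714·0.2392 + 0.0286·8.6124] = 0.4389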